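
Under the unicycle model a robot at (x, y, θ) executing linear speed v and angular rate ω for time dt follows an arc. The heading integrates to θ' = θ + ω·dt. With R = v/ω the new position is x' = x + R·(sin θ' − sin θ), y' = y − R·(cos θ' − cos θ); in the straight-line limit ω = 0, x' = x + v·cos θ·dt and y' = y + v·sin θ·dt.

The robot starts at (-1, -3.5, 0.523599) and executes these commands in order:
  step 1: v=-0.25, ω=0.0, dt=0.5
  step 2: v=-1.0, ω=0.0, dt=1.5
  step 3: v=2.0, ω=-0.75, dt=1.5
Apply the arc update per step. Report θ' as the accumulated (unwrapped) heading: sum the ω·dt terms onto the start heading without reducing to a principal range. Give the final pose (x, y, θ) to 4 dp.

(0.4348, -4.4231, -0.6014)

step 1: θ'=0.5236 (straight) → pose (-1.1083, -3.5625, 0.5236)
step 2: θ'=0.5236 (straight) → pose (-2.4073, -4.3125, 0.5236)
step 3: θ'=-0.6014 (R=-2.6667) → pose (0.4348, -4.4231, -0.6014)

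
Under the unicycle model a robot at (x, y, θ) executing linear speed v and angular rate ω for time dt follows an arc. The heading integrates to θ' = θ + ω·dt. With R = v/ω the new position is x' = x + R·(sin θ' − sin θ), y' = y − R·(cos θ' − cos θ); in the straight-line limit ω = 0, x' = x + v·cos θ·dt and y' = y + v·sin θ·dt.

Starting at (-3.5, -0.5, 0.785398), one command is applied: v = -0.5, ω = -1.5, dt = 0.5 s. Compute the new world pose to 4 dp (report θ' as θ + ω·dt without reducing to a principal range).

θ' = 0.7854 + -1.5·0.5 = 0.0354
R = v/ω = -0.5/-1.5 = 0.3333
x' = -3.5 + 0.3333·(sin 0.0354 − sin 0.7854) = -3.7239
y' = -0.5 − 0.3333·(cos 0.0354 − cos 0.7854) = -0.5974

(-3.7239, -0.5974, 0.0354)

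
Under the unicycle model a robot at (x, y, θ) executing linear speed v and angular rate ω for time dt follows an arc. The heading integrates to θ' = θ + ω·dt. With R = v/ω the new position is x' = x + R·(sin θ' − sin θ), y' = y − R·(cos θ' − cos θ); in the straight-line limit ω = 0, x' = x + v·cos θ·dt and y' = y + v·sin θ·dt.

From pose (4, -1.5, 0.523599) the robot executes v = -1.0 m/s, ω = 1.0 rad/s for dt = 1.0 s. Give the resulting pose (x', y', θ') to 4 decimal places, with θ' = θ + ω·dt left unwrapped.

θ' = 0.5236 + 1.0·1.0 = 1.5236
R = v/ω = -1.0/1.0 = -1.0000
x' = 4 + -1.0000·(sin 1.5236 − sin 0.5236) = 3.5011
y' = -1.5 − -1.0000·(cos 1.5236 − cos 0.5236) = -2.3188

(3.5011, -2.3188, 1.5236)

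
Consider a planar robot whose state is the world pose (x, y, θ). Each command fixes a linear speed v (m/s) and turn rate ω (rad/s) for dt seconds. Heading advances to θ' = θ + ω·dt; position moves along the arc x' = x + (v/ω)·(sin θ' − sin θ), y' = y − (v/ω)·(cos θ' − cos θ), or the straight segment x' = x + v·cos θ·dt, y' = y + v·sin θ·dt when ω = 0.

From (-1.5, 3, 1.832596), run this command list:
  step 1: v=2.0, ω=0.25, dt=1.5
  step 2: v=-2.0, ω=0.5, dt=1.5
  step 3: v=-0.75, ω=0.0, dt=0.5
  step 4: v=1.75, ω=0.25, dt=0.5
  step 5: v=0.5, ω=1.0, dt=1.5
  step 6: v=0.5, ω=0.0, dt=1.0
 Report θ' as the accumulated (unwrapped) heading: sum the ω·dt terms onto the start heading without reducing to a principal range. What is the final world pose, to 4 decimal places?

step 1: θ'=2.2076 (R=8.0000) → pose (-2.7954, 5.6864, 2.2076)
step 2: θ'=2.9576 (R=-4.0000) → pose (-0.3112, 4.1325, 2.9576)
step 3: θ'=2.9576 (straight) → pose (0.0575, 4.0639, 2.9576)
step 4: θ'=3.0826 (R=7.0000) → pose (-0.8105, 4.1698, 3.0826)
step 5: θ'=4.5826 (R=0.5000) → pose (-1.3358, 3.7354, 4.5826)
step 6: θ'=4.5826 (straight) → pose (-1.4005, 3.2396, 4.5826)

(-1.4005, 3.2396, 4.5826)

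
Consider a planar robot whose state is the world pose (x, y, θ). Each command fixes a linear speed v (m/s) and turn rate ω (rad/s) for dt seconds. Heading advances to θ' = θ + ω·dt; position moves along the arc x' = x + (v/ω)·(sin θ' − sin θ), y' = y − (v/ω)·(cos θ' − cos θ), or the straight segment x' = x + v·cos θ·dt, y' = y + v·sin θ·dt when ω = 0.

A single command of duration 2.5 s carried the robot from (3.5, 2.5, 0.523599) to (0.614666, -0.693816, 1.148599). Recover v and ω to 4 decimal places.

Δθ = 1.148599 − 0.523599 = 0.625000
ω = Δθ/dt = 0.625000/2.5 = 0.2500
R = −Δy/(cos θ' − cos θ) = -7.0000
v = R·ω = -7.0000·0.2500 = -1.7500

v = -1.7500, ω = 0.2500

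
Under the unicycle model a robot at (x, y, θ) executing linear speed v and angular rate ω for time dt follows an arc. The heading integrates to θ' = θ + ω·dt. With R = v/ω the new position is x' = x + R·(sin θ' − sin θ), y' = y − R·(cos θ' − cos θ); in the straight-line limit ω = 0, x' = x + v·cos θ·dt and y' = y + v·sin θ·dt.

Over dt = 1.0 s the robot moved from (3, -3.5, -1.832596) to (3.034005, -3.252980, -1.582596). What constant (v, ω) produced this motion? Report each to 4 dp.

v = -0.2500, ω = 0.2500

Δθ = -1.582596 − -1.832596 = 0.250000
ω = Δθ/dt = 0.250000/1.0 = 0.2500
R = −Δy/(cos θ' − cos θ) = -1.0000
v = R·ω = -1.0000·0.2500 = -0.2500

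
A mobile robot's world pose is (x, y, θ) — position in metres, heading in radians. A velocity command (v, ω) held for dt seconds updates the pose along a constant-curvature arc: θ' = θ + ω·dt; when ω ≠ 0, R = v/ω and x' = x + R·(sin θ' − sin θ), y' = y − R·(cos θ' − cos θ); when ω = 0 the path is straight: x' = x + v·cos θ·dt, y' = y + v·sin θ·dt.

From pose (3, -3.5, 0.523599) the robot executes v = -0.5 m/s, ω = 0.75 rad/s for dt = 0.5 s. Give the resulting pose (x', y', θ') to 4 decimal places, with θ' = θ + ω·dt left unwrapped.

θ' = 0.5236 + 0.75·0.5 = 0.8986
R = v/ω = -0.5/0.75 = -0.6667
x' = 3 + -0.6667·(sin 0.8986 − sin 0.5236) = 2.8117
y' = -3.5 − -0.6667·(cos 0.8986 − cos 0.5236) = -3.6622

(2.8117, -3.6622, 0.8986)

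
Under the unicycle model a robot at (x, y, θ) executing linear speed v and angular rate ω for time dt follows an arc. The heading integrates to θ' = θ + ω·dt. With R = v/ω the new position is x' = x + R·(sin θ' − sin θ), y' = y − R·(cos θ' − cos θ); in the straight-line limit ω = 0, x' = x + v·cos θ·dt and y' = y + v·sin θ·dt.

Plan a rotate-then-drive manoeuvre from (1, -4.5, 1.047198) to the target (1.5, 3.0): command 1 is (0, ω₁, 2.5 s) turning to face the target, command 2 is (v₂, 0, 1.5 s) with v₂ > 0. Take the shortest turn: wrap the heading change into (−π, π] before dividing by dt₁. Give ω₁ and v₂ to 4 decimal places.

heading to target = atan2(3−-4.5, 1.5−1) = 1.5042
Δθ = wrap(1.5042 − 1.0472) = 0.4570; ω₁ = Δθ/dt₁ = 0.1828
distance = √((1.5−1)² + (3−-4.5)²) = 7.5166; v₂ = distance/dt₂ = 5.0111

ω₁ = 0.1828, v₂ = 5.0111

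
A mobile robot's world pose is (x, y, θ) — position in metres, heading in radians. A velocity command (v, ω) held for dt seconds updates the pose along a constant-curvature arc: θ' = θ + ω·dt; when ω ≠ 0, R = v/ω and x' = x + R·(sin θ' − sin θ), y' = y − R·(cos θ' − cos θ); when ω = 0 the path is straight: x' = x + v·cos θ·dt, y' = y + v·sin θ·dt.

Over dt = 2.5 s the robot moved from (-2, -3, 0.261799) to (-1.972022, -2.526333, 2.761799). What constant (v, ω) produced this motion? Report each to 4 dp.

Δθ = 2.761799 − 0.261799 = 2.500000
ω = Δθ/dt = 2.500000/2.5 = 1.0000
R = −Δy/(cos θ' − cos θ) = 0.2500
v = R·ω = 0.2500·1.0000 = 0.2500

v = 0.2500, ω = 1.0000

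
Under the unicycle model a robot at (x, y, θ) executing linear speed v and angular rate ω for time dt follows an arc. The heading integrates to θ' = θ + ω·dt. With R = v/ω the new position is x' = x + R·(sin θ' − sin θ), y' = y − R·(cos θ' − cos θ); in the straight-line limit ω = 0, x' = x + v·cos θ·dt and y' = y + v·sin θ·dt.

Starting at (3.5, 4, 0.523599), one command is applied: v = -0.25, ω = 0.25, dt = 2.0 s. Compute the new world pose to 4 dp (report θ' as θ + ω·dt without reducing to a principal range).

θ' = 0.5236 + 0.25·2.0 = 1.0236
R = v/ω = -0.25/0.25 = -1.0000
x' = 3.5 + -1.0000·(sin 1.0236 − sin 0.5236) = 3.1460
y' = 4 − -1.0000·(cos 1.0236 − cos 0.5236) = 3.6543

(3.1460, 3.6543, 1.0236)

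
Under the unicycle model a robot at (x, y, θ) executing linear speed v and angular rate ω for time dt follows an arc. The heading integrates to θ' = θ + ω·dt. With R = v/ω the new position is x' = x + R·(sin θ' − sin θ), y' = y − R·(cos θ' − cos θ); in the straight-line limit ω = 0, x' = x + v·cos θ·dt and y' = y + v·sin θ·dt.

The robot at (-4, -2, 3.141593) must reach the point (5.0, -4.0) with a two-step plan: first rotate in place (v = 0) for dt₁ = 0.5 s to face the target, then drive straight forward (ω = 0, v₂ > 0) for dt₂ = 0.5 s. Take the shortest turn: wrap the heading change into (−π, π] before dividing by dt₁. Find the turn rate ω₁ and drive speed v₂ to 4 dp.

heading to target = atan2(-4−-2, 5−-4) = -0.2187
Δθ = wrap(-0.2187 − 3.1416) = 2.9229; ω₁ = Δθ/dt₁ = 5.8458
distance = √((5−-4)² + (-4−-2)²) = 9.2195; v₂ = distance/dt₂ = 18.4391

ω₁ = 5.8458, v₂ = 18.4391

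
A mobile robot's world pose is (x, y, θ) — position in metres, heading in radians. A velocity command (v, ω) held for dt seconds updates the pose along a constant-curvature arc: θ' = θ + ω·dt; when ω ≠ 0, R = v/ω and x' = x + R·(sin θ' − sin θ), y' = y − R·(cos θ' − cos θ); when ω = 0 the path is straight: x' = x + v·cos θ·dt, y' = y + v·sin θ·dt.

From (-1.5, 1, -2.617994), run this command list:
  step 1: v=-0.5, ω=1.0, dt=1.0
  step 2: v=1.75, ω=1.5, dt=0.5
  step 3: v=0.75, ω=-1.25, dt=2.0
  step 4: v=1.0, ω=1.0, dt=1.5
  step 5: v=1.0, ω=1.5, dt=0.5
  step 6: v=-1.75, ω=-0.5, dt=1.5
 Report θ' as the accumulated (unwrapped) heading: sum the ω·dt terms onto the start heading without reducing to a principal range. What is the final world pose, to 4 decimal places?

(-2.9099, 1.0154, -1.8680)

step 1: θ'=-1.6180 (R=-0.5000) → pose (-1.2506, 1.4094, -1.6180)
step 2: θ'=-0.8680 (R=1.1667) → pose (-0.9754, 0.6003, -0.8680)
step 3: θ'=-3.3680 (R=-0.6000) → pose (-1.5679, -0.3722, -3.3680)
step 4: θ'=-1.8680 (R=1.0000) → pose (-2.7485, -1.0538, -1.8680)
step 5: θ'=-1.1180 (R=0.6667) → pose (-2.7106, -1.5407, -1.1180)
step 6: θ'=-1.8680 (R=3.5000) → pose (-2.9099, 1.0154, -1.8680)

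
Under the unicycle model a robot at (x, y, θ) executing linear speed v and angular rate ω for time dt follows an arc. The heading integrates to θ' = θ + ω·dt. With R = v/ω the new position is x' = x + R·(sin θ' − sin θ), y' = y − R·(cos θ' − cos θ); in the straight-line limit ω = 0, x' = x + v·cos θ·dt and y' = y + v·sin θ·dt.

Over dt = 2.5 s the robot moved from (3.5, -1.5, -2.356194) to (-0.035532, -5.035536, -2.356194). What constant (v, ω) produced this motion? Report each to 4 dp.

v = 2.0000, ω = 0.0000

Δθ = -2.356194 − -2.356194 = 0.000000
ω = Δθ/dt = 0.000000/2.5 = 0.0000
ω = 0 → v = (Δx·cos θ + Δy·sin θ)/dt = 2.0000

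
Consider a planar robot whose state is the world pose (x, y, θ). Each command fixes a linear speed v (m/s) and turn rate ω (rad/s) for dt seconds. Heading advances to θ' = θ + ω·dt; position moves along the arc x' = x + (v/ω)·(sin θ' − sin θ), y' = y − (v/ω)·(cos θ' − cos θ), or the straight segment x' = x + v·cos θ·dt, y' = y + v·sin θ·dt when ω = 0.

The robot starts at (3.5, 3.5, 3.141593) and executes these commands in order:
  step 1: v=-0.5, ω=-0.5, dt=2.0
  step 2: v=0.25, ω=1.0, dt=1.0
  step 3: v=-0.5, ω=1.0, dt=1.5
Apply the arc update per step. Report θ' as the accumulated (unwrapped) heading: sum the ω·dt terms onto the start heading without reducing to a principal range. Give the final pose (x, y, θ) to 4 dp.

(4.6299, 3.6199, 4.6416)

step 1: θ'=2.1416 (R=1.0000) → pose (4.3415, 3.0403, 2.1416)
step 2: θ'=3.1416 (R=0.2500) → pose (4.1311, 3.1552, 3.1416)
step 3: θ'=4.6416 (R=-0.5000) → pose (4.6299, 3.6199, 4.6416)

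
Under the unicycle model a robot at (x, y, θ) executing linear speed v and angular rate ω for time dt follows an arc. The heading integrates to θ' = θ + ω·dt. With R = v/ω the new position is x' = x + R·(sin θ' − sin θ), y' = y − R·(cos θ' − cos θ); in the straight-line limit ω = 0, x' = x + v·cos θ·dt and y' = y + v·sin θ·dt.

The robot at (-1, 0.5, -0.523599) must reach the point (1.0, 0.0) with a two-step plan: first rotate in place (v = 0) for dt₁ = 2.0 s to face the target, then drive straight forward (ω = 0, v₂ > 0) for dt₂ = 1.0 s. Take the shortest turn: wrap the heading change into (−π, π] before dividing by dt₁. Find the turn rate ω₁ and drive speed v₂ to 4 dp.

ω₁ = 0.1393, v₂ = 2.0616

heading to target = atan2(0−0.5, 1−-1) = -0.2450
Δθ = wrap(-0.2450 − -0.5236) = 0.2786; ω₁ = Δθ/dt₁ = 0.1393
distance = √((1−-1)² + (0−0.5)²) = 2.0616; v₂ = distance/dt₂ = 2.0616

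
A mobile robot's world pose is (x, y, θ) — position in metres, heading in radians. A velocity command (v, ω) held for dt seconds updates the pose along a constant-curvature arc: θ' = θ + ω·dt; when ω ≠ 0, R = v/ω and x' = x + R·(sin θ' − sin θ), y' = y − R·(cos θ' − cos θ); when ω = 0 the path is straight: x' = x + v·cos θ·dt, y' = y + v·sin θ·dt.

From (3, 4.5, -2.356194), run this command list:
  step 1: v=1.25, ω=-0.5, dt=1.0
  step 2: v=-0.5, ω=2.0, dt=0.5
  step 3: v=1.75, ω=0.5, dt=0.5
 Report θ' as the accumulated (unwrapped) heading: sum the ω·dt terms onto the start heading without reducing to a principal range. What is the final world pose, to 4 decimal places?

step 1: θ'=-2.8562 (R=-2.5000) → pose (1.9361, 3.8689, -2.8562)
step 2: θ'=-1.8562 (R=-0.2500) → pose (2.1056, 4.0384, -1.8562)
step 3: θ'=-1.6062 (R=3.5000) → pose (1.9662, 3.1769, -1.6062)

(1.9662, 3.1769, -1.6062)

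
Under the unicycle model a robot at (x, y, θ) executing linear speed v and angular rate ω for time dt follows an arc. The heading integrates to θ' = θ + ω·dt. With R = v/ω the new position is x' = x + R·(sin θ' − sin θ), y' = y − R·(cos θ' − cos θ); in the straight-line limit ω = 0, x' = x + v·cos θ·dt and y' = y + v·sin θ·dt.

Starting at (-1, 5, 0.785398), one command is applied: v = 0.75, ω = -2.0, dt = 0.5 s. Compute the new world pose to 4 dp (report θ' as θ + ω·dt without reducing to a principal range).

θ' = 0.7854 + -2.0·0.5 = -0.2146
R = v/ω = 0.75/-2.0 = -0.3750
x' = -1 + -0.3750·(sin -0.2146 − sin 0.7854) = -0.6550
y' = 5 − -0.3750·(cos -0.2146 − cos 0.7854) = 5.1012

(-0.6550, 5.1012, -0.2146)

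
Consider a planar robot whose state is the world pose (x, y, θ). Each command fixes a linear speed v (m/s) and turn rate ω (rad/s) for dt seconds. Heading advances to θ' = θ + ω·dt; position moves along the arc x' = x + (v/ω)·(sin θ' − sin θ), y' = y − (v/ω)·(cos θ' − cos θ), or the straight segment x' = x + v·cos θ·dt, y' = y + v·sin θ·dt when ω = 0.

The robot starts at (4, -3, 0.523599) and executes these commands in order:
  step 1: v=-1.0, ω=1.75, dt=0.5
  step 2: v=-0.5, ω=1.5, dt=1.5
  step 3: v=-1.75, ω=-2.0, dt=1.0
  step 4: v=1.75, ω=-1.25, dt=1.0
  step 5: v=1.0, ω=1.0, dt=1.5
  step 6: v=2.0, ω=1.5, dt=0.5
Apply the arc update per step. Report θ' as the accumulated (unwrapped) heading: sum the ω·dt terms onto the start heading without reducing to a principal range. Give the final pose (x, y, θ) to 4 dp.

step 1: θ'=1.3986 (R=-0.5714) → pose (3.7227, -3.3970, 1.3986)
step 2: θ'=3.6486 (R=-0.3333) → pose (4.2130, -3.7455, 3.6486)
step 3: θ'=1.6486 (R=0.8750) → pose (5.5102, -4.4424, 1.6486)
step 4: θ'=0.3986 (R=-1.4000) → pose (6.3626, -3.0433, 0.3986)
step 5: θ'=1.8986 (R=1.0000) → pose (6.9212, -1.7998, 1.8986)
step 6: θ'=2.6486 (R=1.3333) → pose (6.2899, -1.0545, 2.6486)

(6.2899, -1.0545, 2.6486)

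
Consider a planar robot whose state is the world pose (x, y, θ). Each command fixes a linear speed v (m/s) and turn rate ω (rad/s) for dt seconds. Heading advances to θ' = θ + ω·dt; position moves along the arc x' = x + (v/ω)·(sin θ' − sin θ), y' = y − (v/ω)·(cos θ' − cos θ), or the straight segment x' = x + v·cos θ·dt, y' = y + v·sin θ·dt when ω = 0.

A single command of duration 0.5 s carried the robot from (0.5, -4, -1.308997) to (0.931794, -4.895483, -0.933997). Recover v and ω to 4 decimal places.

v = 2.0000, ω = 0.7500

Δθ = -0.933997 − -1.308997 = 0.375000
ω = Δθ/dt = 0.375000/0.5 = 0.7500
R = −Δy/(cos θ' − cos θ) = 2.6667
v = R·ω = 2.6667·0.7500 = 2.0000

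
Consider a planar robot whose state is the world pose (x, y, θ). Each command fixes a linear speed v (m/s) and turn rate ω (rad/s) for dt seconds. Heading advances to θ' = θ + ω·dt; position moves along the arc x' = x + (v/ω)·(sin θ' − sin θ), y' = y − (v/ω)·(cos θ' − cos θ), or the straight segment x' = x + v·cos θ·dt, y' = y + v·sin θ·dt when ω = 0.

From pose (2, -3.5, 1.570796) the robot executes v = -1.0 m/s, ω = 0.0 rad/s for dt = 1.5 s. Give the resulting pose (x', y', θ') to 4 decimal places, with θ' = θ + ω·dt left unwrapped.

(2.0000, -5.0000, 1.5708)

θ' = 1.5708 + 0.0·1.5 = 1.5708
ω = 0 → straight: x' = 2 + -1.0·cos(1.5708)·1.5 = 2.0000
y' = -3.5 + -1.0·sin(1.5708)·1.5 = -5.0000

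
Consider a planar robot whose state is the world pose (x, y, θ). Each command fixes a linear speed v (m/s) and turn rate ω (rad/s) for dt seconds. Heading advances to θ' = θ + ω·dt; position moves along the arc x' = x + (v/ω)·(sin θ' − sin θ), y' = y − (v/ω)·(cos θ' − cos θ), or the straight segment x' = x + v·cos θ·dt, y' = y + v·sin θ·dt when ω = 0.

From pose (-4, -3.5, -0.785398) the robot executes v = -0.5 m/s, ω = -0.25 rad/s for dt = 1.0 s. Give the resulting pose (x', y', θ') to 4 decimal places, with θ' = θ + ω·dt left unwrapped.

(-4.3059, -3.1062, -1.0354)

θ' = -0.7854 + -0.25·1.0 = -1.0354
R = v/ω = -0.5/-0.25 = 2.0000
x' = -4 + 2.0000·(sin -1.0354 − sin -0.7854) = -4.3059
y' = -3.5 − 2.0000·(cos -1.0354 − cos -0.7854) = -3.1062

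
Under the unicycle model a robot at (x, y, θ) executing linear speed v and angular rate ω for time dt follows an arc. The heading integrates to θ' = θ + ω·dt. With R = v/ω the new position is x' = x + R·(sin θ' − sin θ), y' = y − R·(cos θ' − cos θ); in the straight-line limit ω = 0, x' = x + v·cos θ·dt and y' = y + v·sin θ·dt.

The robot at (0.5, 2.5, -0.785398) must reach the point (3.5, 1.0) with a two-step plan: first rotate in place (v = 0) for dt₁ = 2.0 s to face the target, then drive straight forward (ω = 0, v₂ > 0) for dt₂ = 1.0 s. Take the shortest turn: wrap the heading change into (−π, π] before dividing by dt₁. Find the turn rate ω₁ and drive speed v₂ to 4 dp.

heading to target = atan2(1−2.5, 3.5−0.5) = -0.4636
Δθ = wrap(-0.4636 − -0.7854) = 0.3218; ω₁ = Δθ/dt₁ = 0.1609
distance = √((3.5−0.5)² + (1−2.5)²) = 3.3541; v₂ = distance/dt₂ = 3.3541

ω₁ = 0.1609, v₂ = 3.3541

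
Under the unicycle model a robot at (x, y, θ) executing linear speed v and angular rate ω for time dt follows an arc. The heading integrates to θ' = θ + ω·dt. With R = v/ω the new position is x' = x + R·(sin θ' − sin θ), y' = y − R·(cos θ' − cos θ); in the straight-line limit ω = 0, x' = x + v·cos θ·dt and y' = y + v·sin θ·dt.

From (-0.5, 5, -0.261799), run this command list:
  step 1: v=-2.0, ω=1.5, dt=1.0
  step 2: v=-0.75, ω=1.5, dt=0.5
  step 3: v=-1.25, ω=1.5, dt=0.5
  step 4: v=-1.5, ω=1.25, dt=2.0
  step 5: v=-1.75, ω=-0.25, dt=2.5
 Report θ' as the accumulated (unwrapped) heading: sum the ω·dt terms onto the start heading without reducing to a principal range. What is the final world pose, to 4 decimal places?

(-1.0574, 9.2654, 4.6132)

step 1: θ'=1.2382 (R=-1.3333) → pose (-2.1054, 4.1474, 1.2382)
step 2: θ'=1.9882 (R=-0.5000) → pose (-2.0898, 3.7815, 1.9882)
step 3: θ'=2.7382 (R=-0.8333) → pose (-1.6552, 3.3529, 2.7382)
step 4: θ'=5.2382 (R=-1.2000) → pose (-0.1462, 5.0588, 5.2382)
step 5: θ'=4.6132 (R=7.0000) → pose (-1.0574, 9.2654, 4.6132)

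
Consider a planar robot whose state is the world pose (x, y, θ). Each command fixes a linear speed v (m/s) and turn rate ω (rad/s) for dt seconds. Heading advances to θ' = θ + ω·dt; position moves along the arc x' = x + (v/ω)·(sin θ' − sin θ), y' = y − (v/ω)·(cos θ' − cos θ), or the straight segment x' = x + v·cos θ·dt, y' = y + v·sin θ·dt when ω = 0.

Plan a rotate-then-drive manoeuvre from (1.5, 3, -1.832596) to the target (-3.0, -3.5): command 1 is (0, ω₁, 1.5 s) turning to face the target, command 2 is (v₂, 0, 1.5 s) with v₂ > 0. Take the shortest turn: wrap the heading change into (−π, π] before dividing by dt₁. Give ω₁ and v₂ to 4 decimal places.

heading to target = atan2(-3.5−3, -3−1.5) = -2.1763
Δθ = wrap(-2.1763 − -1.8326) = -0.3437; ω₁ = Δθ/dt₁ = -0.2292
distance = √((-3−1.5)² + (-3.5−3)²) = 7.9057; v₂ = distance/dt₂ = 5.2705

ω₁ = -0.2292, v₂ = 5.2705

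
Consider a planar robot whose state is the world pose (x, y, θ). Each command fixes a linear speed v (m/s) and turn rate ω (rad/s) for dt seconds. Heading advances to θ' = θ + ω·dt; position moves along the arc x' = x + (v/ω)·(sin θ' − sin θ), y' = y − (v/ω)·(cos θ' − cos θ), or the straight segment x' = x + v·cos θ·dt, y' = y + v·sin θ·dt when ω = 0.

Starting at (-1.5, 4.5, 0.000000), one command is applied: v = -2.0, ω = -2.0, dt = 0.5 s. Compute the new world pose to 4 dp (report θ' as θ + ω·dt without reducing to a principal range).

θ' = 0.0000 + -2.0·0.5 = -1.0000
R = v/ω = -2.0/-2.0 = 1.0000
x' = -1.5 + 1.0000·(sin -1.0000 − sin 0.0000) = -2.3415
y' = 4.5 − 1.0000·(cos -1.0000 − cos 0.0000) = 4.9597

(-2.3415, 4.9597, -1.0000)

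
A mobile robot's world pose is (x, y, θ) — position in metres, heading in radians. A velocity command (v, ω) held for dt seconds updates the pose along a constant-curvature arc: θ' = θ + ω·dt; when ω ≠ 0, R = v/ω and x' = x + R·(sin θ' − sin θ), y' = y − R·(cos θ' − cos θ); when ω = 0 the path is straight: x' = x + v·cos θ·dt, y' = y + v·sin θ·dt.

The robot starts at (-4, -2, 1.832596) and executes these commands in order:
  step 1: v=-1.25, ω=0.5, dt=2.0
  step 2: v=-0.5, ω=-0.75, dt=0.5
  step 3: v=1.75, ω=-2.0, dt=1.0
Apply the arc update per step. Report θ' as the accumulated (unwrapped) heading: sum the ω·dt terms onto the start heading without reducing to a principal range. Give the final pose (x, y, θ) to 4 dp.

step 1: θ'=2.8326 (R=-2.5000) → pose (-2.3454, -3.7345, 2.8326)
step 2: θ'=2.4576 (R=0.6667) → pose (-2.1269, -3.8529, 2.4576)
step 3: θ'=0.4576 (R=-0.8750) → pose (-1.9606, -2.3898, 0.4576)

(-1.9606, -2.3898, 0.4576)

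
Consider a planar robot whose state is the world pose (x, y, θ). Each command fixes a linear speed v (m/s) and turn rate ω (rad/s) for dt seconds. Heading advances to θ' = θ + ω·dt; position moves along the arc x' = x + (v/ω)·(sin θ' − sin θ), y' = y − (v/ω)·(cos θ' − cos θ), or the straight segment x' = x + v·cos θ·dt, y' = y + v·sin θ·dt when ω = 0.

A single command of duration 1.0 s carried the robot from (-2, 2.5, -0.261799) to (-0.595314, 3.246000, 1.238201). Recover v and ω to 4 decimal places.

Δθ = 1.238201 − -0.261799 = 1.500000
ω = Δθ/dt = 1.500000/1.0 = 1.5000
R = Δx/(sin θ' − sin θ) = 1.1667
v = R·ω = 1.1667·1.5000 = 1.7500

v = 1.7500, ω = 1.5000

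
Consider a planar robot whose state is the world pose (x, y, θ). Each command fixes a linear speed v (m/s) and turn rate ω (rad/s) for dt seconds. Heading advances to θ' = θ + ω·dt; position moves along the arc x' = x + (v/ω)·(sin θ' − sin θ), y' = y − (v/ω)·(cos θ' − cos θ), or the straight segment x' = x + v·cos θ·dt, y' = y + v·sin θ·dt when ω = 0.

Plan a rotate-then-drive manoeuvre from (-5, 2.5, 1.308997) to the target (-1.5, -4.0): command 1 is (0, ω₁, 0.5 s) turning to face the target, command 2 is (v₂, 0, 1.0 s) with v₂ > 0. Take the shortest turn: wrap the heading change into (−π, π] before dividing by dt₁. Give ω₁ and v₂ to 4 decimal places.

ω₁ = -4.7717, v₂ = 7.3824

heading to target = atan2(-4−2.5, -1.5−-5) = -1.0769
Δθ = wrap(-1.0769 − 1.3090) = -2.3859; ω₁ = Δθ/dt₁ = -4.7717
distance = √((-1.5−-5)² + (-4−2.5)²) = 7.3824; v₂ = distance/dt₂ = 7.3824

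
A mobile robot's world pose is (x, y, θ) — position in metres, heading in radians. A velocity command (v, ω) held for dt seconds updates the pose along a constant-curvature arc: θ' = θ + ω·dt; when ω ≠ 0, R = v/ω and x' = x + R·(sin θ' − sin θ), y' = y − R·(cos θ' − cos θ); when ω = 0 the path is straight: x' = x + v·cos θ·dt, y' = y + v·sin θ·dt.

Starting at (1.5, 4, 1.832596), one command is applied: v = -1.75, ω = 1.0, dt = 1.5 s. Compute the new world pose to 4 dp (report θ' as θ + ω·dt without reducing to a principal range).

θ' = 1.8326 + 1.0·1.5 = 3.3326
R = v/ω = -1.75/1.0 = -1.7500
x' = 1.5 + -1.7500·(sin 3.3326 − sin 1.8326) = 3.5226
y' = 4 − -1.7500·(cos 3.3326 − cos 1.8326) = 2.7348

(3.5226, 2.7348, 3.3326)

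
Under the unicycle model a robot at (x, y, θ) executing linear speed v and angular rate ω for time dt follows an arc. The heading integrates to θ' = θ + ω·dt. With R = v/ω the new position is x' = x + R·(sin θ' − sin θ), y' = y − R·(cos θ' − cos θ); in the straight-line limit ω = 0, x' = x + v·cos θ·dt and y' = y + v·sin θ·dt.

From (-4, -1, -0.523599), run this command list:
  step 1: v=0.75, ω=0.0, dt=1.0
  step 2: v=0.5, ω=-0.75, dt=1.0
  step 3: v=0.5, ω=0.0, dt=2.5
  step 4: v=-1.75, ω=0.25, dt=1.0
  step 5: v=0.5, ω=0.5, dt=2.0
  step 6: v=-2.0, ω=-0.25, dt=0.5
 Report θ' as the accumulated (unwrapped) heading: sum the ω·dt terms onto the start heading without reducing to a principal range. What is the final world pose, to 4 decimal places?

(-3.5608, -1.7536, -0.1486)

step 1: θ'=-0.5236 (straight) → pose (-3.3505, -1.3750, -0.5236)
step 2: θ'=-1.2736 (R=-0.6667) → pose (-3.0464, -1.7571, -1.2736)
step 3: θ'=-1.2736 (straight) → pose (-2.6803, -2.9523, -1.2736)
step 4: θ'=-1.0236 (R=-7.0000) → pose (-3.3955, -1.3601, -1.0236)
step 5: θ'=-0.0236 (R=1.0000) → pose (-2.5652, -1.8396, -0.0236)
step 6: θ'=-0.1486 (R=8.0000) → pose (-3.5608, -1.7536, -0.1486)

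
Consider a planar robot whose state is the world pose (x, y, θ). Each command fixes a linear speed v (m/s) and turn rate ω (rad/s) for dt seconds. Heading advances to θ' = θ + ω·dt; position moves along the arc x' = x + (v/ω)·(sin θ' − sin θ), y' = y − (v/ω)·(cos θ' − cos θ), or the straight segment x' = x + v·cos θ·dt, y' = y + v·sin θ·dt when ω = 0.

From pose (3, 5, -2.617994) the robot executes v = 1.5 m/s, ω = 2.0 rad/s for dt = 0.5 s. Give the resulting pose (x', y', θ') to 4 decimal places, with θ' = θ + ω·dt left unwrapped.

θ' = -2.6180 + 2.0·0.5 = -1.6180
R = v/ω = 1.5/2.0 = 0.7500
x' = 3 + 0.7500·(sin -1.6180 − sin -2.6180) = 2.6258
y' = 5 − 0.7500·(cos -1.6180 − cos -2.6180) = 4.3859

(2.6258, 4.3859, -1.6180)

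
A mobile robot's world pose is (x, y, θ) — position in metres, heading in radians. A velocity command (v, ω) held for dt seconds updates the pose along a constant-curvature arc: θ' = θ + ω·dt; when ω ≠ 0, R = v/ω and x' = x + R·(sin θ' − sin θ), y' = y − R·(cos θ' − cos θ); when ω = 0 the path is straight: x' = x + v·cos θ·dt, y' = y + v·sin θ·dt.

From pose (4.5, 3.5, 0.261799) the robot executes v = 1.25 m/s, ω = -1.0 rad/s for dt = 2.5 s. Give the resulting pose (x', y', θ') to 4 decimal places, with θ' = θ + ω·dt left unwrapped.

(5.8053, 1.5189, -2.2382)

θ' = 0.2618 + -1.0·2.5 = -2.2382
R = v/ω = 1.25/-1.0 = -1.2500
x' = 4.5 + -1.2500·(sin -2.2382 − sin 0.2618) = 5.8053
y' = 3.5 − -1.2500·(cos -2.2382 − cos 0.2618) = 1.5189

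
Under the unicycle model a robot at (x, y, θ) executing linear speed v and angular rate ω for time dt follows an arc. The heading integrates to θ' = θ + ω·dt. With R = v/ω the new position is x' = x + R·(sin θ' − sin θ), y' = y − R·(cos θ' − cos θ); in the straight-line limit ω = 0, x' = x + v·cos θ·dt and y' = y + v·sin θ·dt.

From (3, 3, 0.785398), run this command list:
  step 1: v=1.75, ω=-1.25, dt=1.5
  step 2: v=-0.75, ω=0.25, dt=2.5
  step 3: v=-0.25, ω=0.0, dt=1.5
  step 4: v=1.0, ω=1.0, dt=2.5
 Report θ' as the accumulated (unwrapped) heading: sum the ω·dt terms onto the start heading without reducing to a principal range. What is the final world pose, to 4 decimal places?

step 1: θ'=-1.0896 (R=-1.4000) → pose (5.2310, 2.6580, -1.0896)
step 2: θ'=-0.4646 (R=-3.0000) → pose (3.9158, 3.9515, -0.4646)
step 3: θ'=-0.4646 (straight) → pose (3.5806, 4.1195, -0.4646)
step 4: θ'=2.0354 (R=1.0000) → pose (4.9227, 5.4616, 2.0354)

(4.9227, 5.4616, 2.0354)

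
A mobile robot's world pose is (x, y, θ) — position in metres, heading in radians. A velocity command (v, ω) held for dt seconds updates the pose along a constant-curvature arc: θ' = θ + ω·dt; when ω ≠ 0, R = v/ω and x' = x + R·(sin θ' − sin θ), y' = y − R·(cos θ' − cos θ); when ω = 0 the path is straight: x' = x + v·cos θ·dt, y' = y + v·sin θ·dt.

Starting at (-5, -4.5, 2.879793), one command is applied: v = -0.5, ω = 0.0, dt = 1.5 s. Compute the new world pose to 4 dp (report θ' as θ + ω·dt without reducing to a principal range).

θ' = 2.8798 + 0.0·1.5 = 2.8798
ω = 0 → straight: x' = -5 + -0.5·cos(2.8798)·1.5 = -4.2756
y' = -4.5 + -0.5·sin(2.8798)·1.5 = -4.6941

(-4.2756, -4.6941, 2.8798)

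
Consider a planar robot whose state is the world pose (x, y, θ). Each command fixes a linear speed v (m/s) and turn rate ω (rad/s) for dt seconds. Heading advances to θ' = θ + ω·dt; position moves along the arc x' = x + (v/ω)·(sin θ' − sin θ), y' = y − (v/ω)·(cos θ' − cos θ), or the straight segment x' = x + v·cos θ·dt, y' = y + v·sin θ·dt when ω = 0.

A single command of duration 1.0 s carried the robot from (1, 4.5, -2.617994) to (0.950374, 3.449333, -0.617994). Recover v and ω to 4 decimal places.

Δθ = -0.617994 − -2.617994 = 2.000000
ω = Δθ/dt = 2.000000/1.0 = 2.0000
R = −Δy/(cos θ' − cos θ) = 0.6250
v = R·ω = 0.6250·2.0000 = 1.2500

v = 1.2500, ω = 2.0000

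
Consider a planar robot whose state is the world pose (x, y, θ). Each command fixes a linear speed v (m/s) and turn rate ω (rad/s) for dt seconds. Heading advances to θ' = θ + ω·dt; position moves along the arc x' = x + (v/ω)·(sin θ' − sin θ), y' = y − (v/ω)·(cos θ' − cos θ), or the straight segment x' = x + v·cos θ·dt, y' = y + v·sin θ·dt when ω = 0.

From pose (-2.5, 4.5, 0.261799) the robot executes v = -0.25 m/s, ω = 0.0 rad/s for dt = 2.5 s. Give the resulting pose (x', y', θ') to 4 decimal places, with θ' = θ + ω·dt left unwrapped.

θ' = 0.2618 + 0.0·2.5 = 0.2618
ω = 0 → straight: x' = -2.5 + -0.25·cos(0.2618)·2.5 = -3.1037
y' = 4.5 + -0.25·sin(0.2618)·2.5 = 4.3382

(-3.1037, 4.3382, 0.2618)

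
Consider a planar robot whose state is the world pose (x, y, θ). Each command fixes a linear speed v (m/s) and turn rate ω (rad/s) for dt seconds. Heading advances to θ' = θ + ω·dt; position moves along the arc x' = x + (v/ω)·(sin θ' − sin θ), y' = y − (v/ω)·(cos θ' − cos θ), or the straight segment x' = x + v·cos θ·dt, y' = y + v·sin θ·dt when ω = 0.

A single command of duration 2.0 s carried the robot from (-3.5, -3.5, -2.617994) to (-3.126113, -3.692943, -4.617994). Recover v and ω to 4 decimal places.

v = -0.2500, ω = -1.0000

Δθ = -4.617994 − -2.617994 = -2.000000
ω = Δθ/dt = -2.000000/2.0 = -1.0000
R = Δx/(sin θ' − sin θ) = 0.2500
v = R·ω = 0.2500·-1.0000 = -0.2500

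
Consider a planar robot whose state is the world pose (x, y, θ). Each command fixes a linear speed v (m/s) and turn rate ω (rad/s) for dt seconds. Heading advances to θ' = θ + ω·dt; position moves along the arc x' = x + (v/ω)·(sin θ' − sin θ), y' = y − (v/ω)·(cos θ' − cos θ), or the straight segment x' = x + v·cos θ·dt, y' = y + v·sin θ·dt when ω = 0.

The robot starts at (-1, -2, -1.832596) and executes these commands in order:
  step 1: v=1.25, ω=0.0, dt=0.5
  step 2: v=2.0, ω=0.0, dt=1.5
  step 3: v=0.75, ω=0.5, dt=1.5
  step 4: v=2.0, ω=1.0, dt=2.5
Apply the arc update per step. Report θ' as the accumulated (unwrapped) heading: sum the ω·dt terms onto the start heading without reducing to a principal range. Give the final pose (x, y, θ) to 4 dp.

step 1: θ'=-1.8326 (straight) → pose (-1.1618, -2.6037, -1.8326)
step 2: θ'=-1.8326 (straight) → pose (-1.9382, -5.5015, -1.8326)
step 3: θ'=-1.0826 (R=1.5000) → pose (-1.8141, -6.5933, -1.0826)
step 4: θ'=1.4174 (R=2.0000) → pose (1.9288, -5.9608, 1.4174)

(1.9288, -5.9608, 1.4174)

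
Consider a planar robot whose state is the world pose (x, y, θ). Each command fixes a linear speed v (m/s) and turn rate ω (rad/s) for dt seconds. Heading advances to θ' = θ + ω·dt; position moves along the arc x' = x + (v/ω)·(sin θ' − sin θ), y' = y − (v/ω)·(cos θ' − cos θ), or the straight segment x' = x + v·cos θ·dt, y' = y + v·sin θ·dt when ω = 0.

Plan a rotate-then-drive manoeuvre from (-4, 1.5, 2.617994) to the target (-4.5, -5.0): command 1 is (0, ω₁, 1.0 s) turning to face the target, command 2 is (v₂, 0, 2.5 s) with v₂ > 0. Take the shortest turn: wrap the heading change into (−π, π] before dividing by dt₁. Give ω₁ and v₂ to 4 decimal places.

ω₁ = 2.0176, v₂ = 2.6077

heading to target = atan2(-5−1.5, -4.5−-4) = -1.6476
Δθ = wrap(-1.6476 − 2.6180) = 2.0176; ω₁ = Δθ/dt₁ = 2.0176
distance = √((-4.5−-4)² + (-5−1.5)²) = 6.5192; v₂ = distance/dt₂ = 2.6077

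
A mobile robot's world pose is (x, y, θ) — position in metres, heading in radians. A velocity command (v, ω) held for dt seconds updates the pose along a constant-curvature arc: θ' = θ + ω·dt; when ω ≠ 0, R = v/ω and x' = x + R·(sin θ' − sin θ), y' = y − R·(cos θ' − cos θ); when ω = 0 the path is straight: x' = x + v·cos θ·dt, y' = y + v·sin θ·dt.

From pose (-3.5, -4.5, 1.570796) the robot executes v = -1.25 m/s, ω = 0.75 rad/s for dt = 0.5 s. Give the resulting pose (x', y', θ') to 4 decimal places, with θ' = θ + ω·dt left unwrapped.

(-3.3842, -5.1105, 1.9458)

θ' = 1.5708 + 0.75·0.5 = 1.9458
R = v/ω = -1.25/0.75 = -1.6667
x' = -3.5 + -1.6667·(sin 1.9458 − sin 1.5708) = -3.3842
y' = -4.5 − -1.6667·(cos 1.9458 − cos 1.5708) = -5.1105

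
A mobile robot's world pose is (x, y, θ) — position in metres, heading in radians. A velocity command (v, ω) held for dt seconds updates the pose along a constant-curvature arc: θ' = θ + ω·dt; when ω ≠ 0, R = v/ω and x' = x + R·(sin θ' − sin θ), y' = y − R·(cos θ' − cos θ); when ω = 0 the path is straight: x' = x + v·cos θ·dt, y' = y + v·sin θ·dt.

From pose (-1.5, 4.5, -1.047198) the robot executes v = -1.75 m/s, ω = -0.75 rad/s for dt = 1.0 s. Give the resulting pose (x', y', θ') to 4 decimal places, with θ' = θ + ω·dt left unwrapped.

(-1.7531, 6.1904, -1.7972)

θ' = -1.0472 + -0.75·1.0 = -1.7972
R = v/ω = -1.75/-0.75 = 2.3333
x' = -1.5 + 2.3333·(sin -1.7972 − sin -1.0472) = -1.7531
y' = 4.5 − 2.3333·(cos -1.7972 − cos -1.0472) = 6.1904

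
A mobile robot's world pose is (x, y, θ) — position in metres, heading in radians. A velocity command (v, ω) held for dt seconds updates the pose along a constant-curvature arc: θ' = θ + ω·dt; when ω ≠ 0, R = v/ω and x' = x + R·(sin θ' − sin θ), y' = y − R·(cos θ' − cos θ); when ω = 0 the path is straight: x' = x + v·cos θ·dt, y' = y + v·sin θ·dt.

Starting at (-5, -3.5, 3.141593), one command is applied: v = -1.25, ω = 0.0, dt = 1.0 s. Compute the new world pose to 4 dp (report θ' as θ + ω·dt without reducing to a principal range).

(-3.7500, -3.5000, 3.1416)

θ' = 3.1416 + 0.0·1.0 = 3.1416
ω = 0 → straight: x' = -5 + -1.25·cos(3.1416)·1.0 = -3.7500
y' = -3.5 + -1.25·sin(3.1416)·1.0 = -3.5000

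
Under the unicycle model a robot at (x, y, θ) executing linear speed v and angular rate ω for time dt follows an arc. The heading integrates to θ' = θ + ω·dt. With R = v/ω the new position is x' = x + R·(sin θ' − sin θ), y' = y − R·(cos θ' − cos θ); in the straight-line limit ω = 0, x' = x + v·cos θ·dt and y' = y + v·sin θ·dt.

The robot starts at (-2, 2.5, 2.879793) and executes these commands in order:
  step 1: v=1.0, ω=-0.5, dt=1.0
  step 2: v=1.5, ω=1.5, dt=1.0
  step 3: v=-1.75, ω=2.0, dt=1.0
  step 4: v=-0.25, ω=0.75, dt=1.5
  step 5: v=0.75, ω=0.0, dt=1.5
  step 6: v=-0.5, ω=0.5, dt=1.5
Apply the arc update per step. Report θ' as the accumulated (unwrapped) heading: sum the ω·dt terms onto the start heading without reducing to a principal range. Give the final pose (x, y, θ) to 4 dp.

step 1: θ'=2.3798 (R=-2.0000) → pose (-2.8628, 2.9847, 2.3798)
step 2: θ'=3.8798 (R=1.0000) → pose (-4.2260, 3.0007, 3.8798)
step 3: θ'=5.8798 (R=-0.8750) → pose (-4.4714, 4.4527, 5.8798)
step 4: θ'=7.0048 (R=-0.3333) → pose (-4.8224, 4.3964, 7.0048)
step 5: θ'=7.0048 (straight) → pose (-3.9778, 5.1396, 7.0048)
step 6: θ'=7.7548 (R=-1.0000) → pose (-4.3123, 4.4879, 7.7548)

(-4.3123, 4.4879, 7.7548)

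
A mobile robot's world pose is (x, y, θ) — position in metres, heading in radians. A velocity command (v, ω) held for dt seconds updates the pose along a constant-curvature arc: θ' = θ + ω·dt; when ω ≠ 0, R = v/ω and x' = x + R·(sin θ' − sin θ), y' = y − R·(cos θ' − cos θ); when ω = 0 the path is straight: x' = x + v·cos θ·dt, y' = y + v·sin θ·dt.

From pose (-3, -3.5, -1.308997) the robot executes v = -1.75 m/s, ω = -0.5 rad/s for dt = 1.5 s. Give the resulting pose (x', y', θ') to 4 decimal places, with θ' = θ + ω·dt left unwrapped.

(-2.7104, -0.9525, -2.0590)

θ' = -1.3090 + -0.5·1.5 = -2.0590
R = v/ω = -1.75/-0.5 = 3.5000
x' = -3 + 3.5000·(sin -2.0590 − sin -1.3090) = -2.7104
y' = -3.5 − 3.5000·(cos -2.0590 − cos -1.3090) = -0.9525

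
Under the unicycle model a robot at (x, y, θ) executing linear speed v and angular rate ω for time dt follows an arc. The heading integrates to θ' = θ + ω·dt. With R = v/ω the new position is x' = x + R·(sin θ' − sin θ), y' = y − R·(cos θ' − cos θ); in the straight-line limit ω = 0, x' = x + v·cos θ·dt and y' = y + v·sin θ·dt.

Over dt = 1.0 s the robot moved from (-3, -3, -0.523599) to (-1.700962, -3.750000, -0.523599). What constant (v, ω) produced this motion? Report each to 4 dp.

Δθ = -0.523599 − -0.523599 = 0.000000
ω = Δθ/dt = 0.000000/1.0 = 0.0000
ω = 0 → v = (Δx·cos θ + Δy·sin θ)/dt = 1.5000

v = 1.5000, ω = 0.0000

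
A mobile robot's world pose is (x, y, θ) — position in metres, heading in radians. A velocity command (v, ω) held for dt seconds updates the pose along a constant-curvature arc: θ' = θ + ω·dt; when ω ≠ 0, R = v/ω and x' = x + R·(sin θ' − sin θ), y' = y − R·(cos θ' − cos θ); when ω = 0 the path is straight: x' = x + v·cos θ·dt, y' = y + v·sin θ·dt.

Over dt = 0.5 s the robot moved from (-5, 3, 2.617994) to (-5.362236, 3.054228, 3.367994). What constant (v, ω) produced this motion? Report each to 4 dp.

v = 0.7500, ω = 1.5000

Δθ = 3.367994 − 2.617994 = 0.750000
ω = Δθ/dt = 0.750000/0.5 = 1.5000
R = Δx/(sin θ' − sin θ) = 0.5000
v = R·ω = 0.5000·1.5000 = 0.7500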